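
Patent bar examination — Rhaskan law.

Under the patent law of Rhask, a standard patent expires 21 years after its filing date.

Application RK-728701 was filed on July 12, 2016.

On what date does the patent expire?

Filing date + 21 years → 12 July 2037.

2037-07-12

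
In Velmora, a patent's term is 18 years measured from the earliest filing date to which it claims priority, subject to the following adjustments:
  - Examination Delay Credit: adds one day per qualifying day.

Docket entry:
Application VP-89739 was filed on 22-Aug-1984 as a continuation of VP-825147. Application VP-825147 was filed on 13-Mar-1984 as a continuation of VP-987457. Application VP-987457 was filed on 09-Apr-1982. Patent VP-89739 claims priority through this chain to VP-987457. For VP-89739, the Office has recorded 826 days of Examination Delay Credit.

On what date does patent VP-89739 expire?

Earliest priority filing: 9 April 1982.
Base term: 9 April 1982 + 18 years → 9 April 2000.
Examination Delay Credit: +826 days → 14 July 2002.

2002-07-14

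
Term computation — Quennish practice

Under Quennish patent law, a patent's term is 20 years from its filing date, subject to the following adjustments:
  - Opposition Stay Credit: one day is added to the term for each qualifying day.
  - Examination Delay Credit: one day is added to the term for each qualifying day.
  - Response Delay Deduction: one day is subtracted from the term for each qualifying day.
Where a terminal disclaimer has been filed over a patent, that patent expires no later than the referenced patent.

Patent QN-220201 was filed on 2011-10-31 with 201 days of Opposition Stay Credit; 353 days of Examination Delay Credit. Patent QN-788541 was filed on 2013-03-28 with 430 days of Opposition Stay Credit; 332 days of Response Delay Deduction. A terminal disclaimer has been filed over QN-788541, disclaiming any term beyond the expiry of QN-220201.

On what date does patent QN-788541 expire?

Natural term of QN-788541:
  Base: filing + 20 years → 28 March 2033.
  Opposition Stay Credit: +430 days → 1 June 2034.
  Response Delay Deduction: −332 days → 4 July 2033.
Expiry of referenced patent QN-220201:
  Base: filing + 20 years → 31 October 2031.
  Opposition Stay Credit: +201 days → 19 May 2032.
  Examination Delay Credit: +353 days → 7 May 2033.
Terminal disclaimer: QN-788541 expires on the earlier of 4 July 2033 and 7 May 2033.

May 7, 2033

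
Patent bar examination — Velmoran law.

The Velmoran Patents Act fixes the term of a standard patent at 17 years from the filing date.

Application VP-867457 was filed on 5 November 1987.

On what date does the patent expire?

2004-11-05

Filing date + 17 years → 5 November 2004.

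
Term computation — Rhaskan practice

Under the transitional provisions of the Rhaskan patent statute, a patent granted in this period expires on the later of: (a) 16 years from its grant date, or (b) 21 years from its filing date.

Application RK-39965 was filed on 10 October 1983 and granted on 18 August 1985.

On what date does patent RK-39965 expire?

(a) grant + 16 years → 18 August 2001.
(b) filing + 21 years → 10 October 2004.
Later of the two: 10 October 2004.

October 10, 2004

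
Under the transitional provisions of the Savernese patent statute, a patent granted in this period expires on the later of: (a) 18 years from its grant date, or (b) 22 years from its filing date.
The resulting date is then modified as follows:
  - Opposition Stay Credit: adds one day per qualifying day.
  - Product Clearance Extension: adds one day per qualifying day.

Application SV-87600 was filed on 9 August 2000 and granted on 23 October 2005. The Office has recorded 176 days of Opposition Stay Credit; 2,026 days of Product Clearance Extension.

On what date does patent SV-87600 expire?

2029-11-02

(a) grant + 18 years → 23 October 2023.
(b) filing + 22 years → 9 August 2022.
Later of the two: 23 October 2023.
Opposition Stay Credit: +176 days → 16 April 2024.
Product Clearance Extension: +2026 days → 2 November 2029.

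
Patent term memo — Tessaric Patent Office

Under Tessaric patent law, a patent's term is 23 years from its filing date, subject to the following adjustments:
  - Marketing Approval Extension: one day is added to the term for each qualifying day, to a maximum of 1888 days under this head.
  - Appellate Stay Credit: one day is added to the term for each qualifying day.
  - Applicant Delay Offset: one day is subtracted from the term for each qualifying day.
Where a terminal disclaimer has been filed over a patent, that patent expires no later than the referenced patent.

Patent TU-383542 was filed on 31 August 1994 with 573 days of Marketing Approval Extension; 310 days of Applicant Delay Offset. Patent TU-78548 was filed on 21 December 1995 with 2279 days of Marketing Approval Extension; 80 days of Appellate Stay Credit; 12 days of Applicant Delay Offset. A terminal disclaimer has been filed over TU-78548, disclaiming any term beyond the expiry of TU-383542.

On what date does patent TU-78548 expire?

Natural term of TU-78548:
  Base: filing + 23 years → 21 December 2018.
  Marketing Approval Extension: 2279 days claimed exceeds the 1888-day cap, so +1888 days → 21 February 2024.
  Appellate Stay Credit: +80 days → 11 May 2024.
  Applicant Delay Offset: −12 days → 29 April 2024.
Expiry of referenced patent TU-383542:
  Base: filing + 23 years → 31 August 2017.
  Marketing Approval Extension: 573 days (within the 1888-day cap) → +573 days → 27 March 2019.
  Applicant Delay Offset: −310 days → 21 May 2018.
Terminal disclaimer: TU-78548 expires on the earlier of 29 April 2024 and 21 May 2018.

May 21, 2018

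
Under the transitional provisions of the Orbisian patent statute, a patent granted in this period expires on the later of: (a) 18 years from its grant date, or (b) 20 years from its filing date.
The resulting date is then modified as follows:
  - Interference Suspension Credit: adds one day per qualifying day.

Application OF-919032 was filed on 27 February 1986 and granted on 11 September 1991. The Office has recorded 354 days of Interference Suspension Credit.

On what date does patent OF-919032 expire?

(a) grant + 18 years → 11 September 2009.
(b) filing + 20 years → 27 February 2006.
Later of the two: 11 September 2009.
Interference Suspension Credit: +354 days → 31 August 2010.

2010-08-31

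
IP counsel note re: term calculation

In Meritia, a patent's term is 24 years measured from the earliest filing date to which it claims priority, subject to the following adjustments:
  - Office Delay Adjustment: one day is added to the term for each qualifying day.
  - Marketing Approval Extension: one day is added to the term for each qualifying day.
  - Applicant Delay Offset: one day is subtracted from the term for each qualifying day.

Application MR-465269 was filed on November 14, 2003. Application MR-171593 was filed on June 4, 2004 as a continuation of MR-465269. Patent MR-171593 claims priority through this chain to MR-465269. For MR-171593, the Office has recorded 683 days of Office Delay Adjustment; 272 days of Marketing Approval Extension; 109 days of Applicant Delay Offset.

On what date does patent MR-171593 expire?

March 9, 2030

Earliest priority filing: 14 November 2003.
Base term: 14 November 2003 + 24 years → 14 November 2027.
Office Delay Adjustment: +683 days → 27 September 2029.
Marketing Approval Extension: +272 days → 26 June 2030.
Applicant Delay Offset: −109 days → 9 March 2030.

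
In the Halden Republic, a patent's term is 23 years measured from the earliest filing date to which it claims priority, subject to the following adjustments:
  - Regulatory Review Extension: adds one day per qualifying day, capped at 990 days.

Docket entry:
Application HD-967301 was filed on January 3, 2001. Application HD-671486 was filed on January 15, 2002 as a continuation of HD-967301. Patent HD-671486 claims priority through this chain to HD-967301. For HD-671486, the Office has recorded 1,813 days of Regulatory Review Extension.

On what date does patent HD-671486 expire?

September 19, 2026

Earliest priority filing: 3 January 2001.
Base term: 3 January 2001 + 23 years → 3 January 2024.
Regulatory Review Extension: 1813 days claimed exceeds the 990-day cap, so +990 days → 19 September 2026.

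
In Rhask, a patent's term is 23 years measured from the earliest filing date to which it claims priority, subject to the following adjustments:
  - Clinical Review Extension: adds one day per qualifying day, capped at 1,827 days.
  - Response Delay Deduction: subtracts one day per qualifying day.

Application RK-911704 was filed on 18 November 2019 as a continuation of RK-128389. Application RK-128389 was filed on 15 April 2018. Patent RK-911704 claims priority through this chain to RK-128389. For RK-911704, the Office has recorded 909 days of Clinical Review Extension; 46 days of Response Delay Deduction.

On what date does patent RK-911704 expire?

Earliest priority filing: 15 April 2018.
Base term: 15 April 2018 + 23 years → 15 April 2041.
Clinical Review Extension: 909 days (within the 1827-day cap) → +909 days → 11 October 2043.
Response Delay Deduction: −46 days → 26 August 2043.

2043-08-26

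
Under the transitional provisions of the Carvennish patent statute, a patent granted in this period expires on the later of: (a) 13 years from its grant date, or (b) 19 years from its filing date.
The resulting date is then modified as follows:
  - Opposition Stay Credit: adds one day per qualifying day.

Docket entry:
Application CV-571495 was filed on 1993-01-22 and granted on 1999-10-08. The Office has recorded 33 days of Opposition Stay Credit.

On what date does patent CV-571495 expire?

2012-11-10

(a) grant + 13 years → 8 October 2012.
(b) filing + 19 years → 22 January 2012.
Later of the two: 8 October 2012.
Opposition Stay Credit: +33 days → 10 November 2012.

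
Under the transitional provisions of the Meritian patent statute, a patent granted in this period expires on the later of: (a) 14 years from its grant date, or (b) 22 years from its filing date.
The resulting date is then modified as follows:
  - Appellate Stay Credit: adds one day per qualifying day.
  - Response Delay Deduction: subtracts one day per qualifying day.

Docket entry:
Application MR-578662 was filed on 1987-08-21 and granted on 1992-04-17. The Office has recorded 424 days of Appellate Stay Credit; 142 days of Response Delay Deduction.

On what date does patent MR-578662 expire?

(a) grant + 14 years → 17 April 2006.
(b) filing + 22 years → 21 August 2009.
Later of the two: 21 August 2009.
Appellate Stay Credit: +424 days → 19 October 2010.
Response Delay Deduction: −142 days → 30 May 2010.

2010-05-30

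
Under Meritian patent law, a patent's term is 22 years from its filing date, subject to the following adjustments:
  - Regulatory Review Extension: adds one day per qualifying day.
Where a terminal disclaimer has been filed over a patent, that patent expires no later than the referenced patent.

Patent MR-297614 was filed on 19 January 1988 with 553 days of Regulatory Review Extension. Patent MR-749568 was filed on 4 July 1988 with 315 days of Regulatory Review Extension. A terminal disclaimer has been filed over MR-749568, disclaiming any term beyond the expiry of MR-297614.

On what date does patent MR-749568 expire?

2011-05-15

Natural term of MR-749568:
  Base: filing + 22 years → 4 July 2010.
  Regulatory Review Extension: +315 days → 15 May 2011.
Expiry of referenced patent MR-297614:
  Base: filing + 22 years → 19 January 2010.
  Regulatory Review Extension: +553 days → 26 July 2011.
Terminal disclaimer: MR-749568 expires on the earlier of 15 May 2011 and 26 July 2011.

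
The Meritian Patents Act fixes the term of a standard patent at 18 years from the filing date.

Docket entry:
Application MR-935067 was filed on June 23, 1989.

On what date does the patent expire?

2007-06-23

Filing date + 18 years → 23 June 2007.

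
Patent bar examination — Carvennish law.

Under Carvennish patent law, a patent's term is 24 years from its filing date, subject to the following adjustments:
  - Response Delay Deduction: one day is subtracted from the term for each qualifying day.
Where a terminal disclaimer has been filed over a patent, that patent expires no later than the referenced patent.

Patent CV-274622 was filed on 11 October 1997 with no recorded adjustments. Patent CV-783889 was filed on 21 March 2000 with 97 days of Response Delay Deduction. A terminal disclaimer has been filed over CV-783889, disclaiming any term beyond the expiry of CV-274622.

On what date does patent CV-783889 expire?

October 11, 2021

Natural term of CV-783889:
  Base: filing + 24 years → 21 March 2024.
  Response Delay Deduction: −97 days → 15 December 2023.
Expiry of referenced patent CV-274622:
  Base: filing + 24 years → 11 October 2021.
Terminal disclaimer: CV-783889 expires on the earlier of 15 December 2023 and 11 October 2021.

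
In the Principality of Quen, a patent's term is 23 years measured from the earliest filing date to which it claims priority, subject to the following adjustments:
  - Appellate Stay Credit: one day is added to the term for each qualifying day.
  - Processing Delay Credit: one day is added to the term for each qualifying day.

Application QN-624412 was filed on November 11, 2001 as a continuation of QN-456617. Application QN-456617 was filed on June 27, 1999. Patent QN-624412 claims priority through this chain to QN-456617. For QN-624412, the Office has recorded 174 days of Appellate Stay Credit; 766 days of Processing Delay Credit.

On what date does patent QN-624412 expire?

2025-01-22

Earliest priority filing: 27 June 1999.
Base term: 27 June 1999 + 23 years → 27 June 2022.
Appellate Stay Credit: +174 days → 18 December 2022.
Processing Delay Credit: +766 days → 22 January 2025.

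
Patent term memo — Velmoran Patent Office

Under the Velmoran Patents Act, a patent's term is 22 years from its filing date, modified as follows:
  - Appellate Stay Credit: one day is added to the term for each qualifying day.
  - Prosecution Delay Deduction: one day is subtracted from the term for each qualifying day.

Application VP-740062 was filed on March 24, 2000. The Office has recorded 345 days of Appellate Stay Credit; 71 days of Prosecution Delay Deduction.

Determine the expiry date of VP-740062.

Base term: filing date + 22 years → 24 March 2022.
Appellate Stay Credit: +345 days → 4 March 2023.
Prosecution Delay Deduction: −71 days → 23 December 2022.

2022-12-23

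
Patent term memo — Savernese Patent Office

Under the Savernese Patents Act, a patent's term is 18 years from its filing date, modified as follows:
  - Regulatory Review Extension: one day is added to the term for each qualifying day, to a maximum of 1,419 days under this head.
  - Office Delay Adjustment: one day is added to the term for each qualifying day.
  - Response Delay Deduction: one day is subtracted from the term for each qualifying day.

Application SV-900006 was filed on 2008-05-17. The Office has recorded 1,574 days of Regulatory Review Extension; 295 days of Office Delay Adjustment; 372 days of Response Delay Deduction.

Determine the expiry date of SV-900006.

Base term: filing date + 18 years → 17 May 2026.
Regulatory Review Extension: 1574 days claimed exceeds the 1419-day cap, so +1419 days → 5 April 2030.
Office Delay Adjustment: +295 days → 25 January 2031.
Response Delay Deduction: −372 days → 18 January 2030.

January 18, 2030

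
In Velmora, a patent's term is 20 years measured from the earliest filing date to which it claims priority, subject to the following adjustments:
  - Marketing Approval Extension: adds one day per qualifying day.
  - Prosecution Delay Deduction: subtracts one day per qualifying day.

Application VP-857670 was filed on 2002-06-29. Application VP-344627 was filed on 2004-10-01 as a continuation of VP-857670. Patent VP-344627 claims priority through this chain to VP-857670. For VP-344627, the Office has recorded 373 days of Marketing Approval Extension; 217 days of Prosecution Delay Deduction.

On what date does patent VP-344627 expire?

December 2, 2022

Earliest priority filing: 29 June 2002.
Base term: 29 June 2002 + 20 years → 29 June 2022.
Marketing Approval Extension: +373 days → 7 July 2023.
Prosecution Delay Deduction: −217 days → 2 December 2022.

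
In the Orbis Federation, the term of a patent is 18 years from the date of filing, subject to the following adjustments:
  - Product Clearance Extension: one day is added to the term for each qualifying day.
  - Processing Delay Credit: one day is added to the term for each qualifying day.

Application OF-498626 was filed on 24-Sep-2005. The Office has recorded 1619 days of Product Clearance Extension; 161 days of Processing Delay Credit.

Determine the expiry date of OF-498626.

Base term: filing date + 18 years → 24 September 2023.
Product Clearance Extension: +1619 days → 29 February 2028.
Processing Delay Credit: +161 days → 8 August 2028.

August 8, 2028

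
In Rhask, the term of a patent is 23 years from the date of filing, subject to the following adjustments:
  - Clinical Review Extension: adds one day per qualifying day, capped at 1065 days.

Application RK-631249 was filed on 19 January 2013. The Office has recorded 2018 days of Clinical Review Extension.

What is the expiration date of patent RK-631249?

Base term: filing date + 23 years → 19 January 2036.
Clinical Review Extension: 2018 days claimed exceeds the 1065-day cap, so +1065 days → 19 December 2038.

December 19, 2038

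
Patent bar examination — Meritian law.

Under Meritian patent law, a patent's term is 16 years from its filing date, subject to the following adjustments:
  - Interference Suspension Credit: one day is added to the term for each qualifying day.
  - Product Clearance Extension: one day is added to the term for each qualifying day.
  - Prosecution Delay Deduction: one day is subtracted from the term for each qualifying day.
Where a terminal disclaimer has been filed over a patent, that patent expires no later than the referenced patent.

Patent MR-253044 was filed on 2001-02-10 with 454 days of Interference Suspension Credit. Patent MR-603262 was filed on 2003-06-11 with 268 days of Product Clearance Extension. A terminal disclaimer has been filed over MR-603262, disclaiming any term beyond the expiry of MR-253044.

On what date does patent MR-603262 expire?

Natural term of MR-603262:
  Base: filing + 16 years → 11 June 2019.
  Product Clearance Extension: +268 days → 5 March 2020.
Expiry of referenced patent MR-253044:
  Base: filing + 16 years → 10 February 2017.
  Interference Suspension Credit: +454 days → 10 May 2018.
Terminal disclaimer: MR-603262 expires on the earlier of 5 March 2020 and 10 May 2018.

May 10, 2018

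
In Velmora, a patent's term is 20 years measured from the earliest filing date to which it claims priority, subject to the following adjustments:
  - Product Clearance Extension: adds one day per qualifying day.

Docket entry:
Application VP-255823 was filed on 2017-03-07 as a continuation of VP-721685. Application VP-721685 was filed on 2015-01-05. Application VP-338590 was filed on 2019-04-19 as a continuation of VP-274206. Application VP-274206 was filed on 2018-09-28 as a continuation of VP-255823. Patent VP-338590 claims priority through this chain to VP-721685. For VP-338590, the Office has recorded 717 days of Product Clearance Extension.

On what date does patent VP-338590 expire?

2036-12-22

Earliest priority filing: 5 January 2015.
Base term: 5 January 2015 + 20 years → 5 January 2035.
Product Clearance Extension: +717 days → 22 December 2036.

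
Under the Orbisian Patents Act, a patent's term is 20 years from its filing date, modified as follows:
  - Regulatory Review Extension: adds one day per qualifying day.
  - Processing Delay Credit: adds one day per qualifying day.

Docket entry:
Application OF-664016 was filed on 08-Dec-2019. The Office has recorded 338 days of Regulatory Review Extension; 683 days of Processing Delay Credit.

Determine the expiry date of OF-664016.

Base term: filing date + 20 years → 8 December 2039.
Regulatory Review Extension: +338 days → 10 November 2040.
Processing Delay Credit: +683 days → 24 September 2042.

September 24, 2042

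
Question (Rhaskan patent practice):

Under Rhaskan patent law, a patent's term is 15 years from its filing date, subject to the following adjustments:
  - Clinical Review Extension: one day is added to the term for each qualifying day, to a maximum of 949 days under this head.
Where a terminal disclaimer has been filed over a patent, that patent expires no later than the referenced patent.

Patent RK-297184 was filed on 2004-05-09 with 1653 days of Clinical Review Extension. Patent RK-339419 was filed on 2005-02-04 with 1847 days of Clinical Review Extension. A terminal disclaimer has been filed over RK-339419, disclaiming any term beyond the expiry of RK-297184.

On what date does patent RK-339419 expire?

Natural term of RK-339419:
  Base: filing + 15 years → 4 February 2020.
  Clinical Review Extension: 1847 days claimed exceeds the 949-day cap, so +949 days → 10 September 2022.
Expiry of referenced patent RK-297184:
  Base: filing + 15 years → 9 May 2019.
  Clinical Review Extension: 1653 days claimed exceeds the 949-day cap, so +949 days → 13 December 2021.
Terminal disclaimer: RK-339419 expires on the earlier of 10 September 2022 and 13 December 2021.

2021-12-13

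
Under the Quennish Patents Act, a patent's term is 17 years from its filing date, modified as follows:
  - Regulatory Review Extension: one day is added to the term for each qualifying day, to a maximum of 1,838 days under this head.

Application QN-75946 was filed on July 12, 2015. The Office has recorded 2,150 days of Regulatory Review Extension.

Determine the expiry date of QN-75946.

Base term: filing date + 17 years → 12 July 2032.
Regulatory Review Extension: 2150 days claimed exceeds the 1838-day cap, so +1838 days → 24 July 2037.

2037-07-24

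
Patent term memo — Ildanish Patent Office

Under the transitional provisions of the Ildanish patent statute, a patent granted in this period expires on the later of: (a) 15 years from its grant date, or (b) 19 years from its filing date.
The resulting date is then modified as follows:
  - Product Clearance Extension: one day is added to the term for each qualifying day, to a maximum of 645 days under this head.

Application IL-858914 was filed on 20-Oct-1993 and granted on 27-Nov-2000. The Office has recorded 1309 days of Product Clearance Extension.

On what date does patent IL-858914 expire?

2017-09-02

(a) grant + 15 years → 27 November 2015.
(b) filing + 19 years → 20 October 2012.
Later of the two: 27 November 2015.
Product Clearance Extension: 1309 days claimed exceeds the 645-day cap, so +645 days → 2 September 2017.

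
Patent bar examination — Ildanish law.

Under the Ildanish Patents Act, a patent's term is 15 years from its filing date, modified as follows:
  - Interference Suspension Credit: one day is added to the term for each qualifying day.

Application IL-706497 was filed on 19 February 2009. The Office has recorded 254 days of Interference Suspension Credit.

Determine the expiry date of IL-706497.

2024-10-30

Base term: filing date + 15 years → 19 February 2024.
Interference Suspension Credit: +254 days → 30 October 2024.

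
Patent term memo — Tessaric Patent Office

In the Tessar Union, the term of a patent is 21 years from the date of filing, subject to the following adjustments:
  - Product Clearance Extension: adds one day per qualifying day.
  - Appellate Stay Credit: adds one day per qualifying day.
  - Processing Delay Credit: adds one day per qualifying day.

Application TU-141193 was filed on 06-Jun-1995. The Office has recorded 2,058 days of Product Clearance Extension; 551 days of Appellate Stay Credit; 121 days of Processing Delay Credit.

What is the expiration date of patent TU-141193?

Base term: filing date + 21 years → 6 June 2016.
Product Clearance Extension: +2058 days → 24 January 2022.
Appellate Stay Credit: +551 days → 29 July 2023.
Processing Delay Credit: +121 days → 27 November 2023.

2023-11-27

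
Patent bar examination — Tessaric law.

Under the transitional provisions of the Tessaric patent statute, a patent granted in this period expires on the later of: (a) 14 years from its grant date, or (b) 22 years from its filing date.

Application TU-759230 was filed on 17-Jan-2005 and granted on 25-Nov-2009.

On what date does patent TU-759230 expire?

2027-01-17

(a) grant + 14 years → 25 November 2023.
(b) filing + 22 years → 17 January 2027.
Later of the two: 17 January 2027.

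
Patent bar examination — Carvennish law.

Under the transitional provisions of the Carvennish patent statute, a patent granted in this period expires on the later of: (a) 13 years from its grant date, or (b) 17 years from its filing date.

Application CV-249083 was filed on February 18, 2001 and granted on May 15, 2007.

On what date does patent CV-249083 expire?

(a) grant + 13 years → 15 May 2020.
(b) filing + 17 years → 18 February 2018.
Later of the two: 15 May 2020.

2020-05-15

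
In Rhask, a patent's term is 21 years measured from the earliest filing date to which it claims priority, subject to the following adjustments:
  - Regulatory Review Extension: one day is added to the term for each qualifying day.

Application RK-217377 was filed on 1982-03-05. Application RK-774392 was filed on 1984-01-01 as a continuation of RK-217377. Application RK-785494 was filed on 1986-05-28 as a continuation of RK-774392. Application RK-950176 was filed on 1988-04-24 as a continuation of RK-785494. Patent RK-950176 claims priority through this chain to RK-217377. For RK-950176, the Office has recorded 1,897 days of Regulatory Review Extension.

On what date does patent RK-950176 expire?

2008-05-14

Earliest priority filing: 5 March 1982.
Base term: 5 March 1982 + 21 years → 5 March 2003.
Regulatory Review Extension: +1897 days → 14 May 2008.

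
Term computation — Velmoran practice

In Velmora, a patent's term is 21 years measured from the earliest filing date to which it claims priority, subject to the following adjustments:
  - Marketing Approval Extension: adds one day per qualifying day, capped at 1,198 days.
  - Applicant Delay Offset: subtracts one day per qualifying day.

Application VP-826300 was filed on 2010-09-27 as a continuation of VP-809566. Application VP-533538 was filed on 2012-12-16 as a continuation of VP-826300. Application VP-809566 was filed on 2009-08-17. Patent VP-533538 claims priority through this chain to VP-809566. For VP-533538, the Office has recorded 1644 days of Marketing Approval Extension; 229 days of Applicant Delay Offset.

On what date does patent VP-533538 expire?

April 12, 2033

Earliest priority filing: 17 August 2009.
Base term: 17 August 2009 + 21 years → 17 August 2030.
Marketing Approval Extension: 1644 days claimed exceeds the 1198-day cap, so +1198 days → 27 November 2033.
Applicant Delay Offset: −229 days → 12 April 2033.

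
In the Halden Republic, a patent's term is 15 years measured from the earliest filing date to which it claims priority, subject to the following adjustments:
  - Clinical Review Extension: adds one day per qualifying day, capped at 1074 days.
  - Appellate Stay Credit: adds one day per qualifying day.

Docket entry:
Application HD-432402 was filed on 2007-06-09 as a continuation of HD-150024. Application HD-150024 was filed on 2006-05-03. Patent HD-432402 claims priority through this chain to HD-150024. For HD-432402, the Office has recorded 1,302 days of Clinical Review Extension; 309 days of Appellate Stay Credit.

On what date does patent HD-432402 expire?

Earliest priority filing: 3 May 2006.
Base term: 3 May 2006 + 15 years → 3 May 2021.
Clinical Review Extension: 1302 days claimed exceeds the 1074-day cap, so +1074 days → 11 April 2024.
Appellate Stay Credit: +309 days → 14 February 2025.

February 14, 2025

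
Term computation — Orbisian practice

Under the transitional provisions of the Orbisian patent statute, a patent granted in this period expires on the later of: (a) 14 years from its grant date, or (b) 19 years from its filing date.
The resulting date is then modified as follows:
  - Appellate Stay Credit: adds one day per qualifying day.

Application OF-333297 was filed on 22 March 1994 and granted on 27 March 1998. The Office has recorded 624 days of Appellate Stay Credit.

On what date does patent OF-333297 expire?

2014-12-06

(a) grant + 14 years → 27 March 2012.
(b) filing + 19 years → 22 March 2013.
Later of the two: 22 March 2013.
Appellate Stay Credit: +624 days → 6 December 2014.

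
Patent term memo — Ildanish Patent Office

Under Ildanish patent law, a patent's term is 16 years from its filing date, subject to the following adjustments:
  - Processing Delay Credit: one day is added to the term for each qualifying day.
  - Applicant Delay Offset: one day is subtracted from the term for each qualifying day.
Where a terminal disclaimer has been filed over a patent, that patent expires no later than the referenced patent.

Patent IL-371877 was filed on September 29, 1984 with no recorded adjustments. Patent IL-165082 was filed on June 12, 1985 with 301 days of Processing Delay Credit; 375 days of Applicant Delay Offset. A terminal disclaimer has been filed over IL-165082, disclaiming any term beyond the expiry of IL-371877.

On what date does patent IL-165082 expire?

2000-09-29

Natural term of IL-165082:
  Base: filing + 16 years → 12 June 2001.
  Processing Delay Credit: +301 days → 9 April 2002.
  Applicant Delay Offset: −375 days → 30 March 2001.
Expiry of referenced patent IL-371877:
  Base: filing + 16 years → 29 September 2000.
Terminal disclaimer: IL-165082 expires on the earlier of 30 March 2001 and 29 September 2000.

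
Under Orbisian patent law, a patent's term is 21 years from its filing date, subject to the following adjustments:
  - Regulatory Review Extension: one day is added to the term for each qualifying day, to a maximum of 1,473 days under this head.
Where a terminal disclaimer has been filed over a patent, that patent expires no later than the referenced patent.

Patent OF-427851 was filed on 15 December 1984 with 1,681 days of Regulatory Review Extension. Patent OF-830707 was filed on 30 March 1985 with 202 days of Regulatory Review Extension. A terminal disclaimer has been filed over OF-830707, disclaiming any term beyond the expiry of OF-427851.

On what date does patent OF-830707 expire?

2006-10-18

Natural term of OF-830707:
  Base: filing + 21 years → 30 March 2006.
  Regulatory Review Extension: 202 days (within the 1473-day cap) → +202 days → 18 October 2006.
Expiry of referenced patent OF-427851:
  Base: filing + 21 years → 15 December 2005.
  Regulatory Review Extension: 1681 days claimed exceeds the 1473-day cap, so +1473 days → 27 December 2009.
Terminal disclaimer: OF-830707 expires on the earlier of 18 October 2006 and 27 December 2009.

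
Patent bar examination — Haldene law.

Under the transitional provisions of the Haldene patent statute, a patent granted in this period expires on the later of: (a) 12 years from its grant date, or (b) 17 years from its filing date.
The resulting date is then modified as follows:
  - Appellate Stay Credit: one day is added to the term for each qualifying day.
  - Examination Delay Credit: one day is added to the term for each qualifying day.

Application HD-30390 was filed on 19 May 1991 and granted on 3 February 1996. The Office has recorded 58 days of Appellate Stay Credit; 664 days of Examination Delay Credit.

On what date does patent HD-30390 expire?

(a) grant + 12 years → 3 February 2008.
(b) filing + 17 years → 19 May 2008.
Later of the two: 19 May 2008.
Appellate Stay Credit: +58 days → 16 July 2008.
Examination Delay Credit: +664 days → 11 May 2010.

2010-05-11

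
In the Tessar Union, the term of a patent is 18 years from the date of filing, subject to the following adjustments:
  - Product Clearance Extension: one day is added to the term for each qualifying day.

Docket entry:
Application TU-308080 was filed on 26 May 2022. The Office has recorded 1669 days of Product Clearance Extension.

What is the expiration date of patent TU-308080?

2044-12-20

Base term: filing date + 18 years → 26 May 2040.
Product Clearance Extension: +1669 days → 20 December 2044.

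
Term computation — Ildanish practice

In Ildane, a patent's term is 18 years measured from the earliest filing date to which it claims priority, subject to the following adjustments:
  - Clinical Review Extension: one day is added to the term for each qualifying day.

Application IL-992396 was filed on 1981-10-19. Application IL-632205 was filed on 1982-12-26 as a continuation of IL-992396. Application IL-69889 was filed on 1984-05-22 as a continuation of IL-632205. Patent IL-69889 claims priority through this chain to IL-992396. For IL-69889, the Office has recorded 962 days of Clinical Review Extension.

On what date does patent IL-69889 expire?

Earliest priority filing: 19 October 1981.
Base term: 19 October 1981 + 18 years → 19 October 1999.
Clinical Review Extension: +962 days → 7 June 2002.

2002-06-07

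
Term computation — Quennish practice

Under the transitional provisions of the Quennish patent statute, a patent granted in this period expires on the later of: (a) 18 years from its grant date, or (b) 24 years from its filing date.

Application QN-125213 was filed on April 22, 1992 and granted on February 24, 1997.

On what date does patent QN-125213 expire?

April 22, 2016

(a) grant + 18 years → 24 February 2015.
(b) filing + 24 years → 22 April 2016.
Later of the two: 22 April 2016.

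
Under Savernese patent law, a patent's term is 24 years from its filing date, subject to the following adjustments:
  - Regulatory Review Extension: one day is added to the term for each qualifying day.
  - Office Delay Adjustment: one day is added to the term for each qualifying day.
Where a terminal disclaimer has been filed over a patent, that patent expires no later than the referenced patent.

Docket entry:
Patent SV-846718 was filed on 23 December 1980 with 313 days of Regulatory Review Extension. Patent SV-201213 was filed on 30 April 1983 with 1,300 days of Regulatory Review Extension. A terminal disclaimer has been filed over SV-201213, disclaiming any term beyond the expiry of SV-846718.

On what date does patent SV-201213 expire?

Natural term of SV-201213:
  Base: filing + 24 years → 30 April 2007.
  Regulatory Review Extension: +1300 days → 20 November 2010.
Expiry of referenced patent SV-846718:
  Base: filing + 24 years → 23 December 2004.
  Regulatory Review Extension: +313 days → 1 November 2005.
Terminal disclaimer: SV-201213 expires on the earlier of 20 November 2010 and 1 November 2005.

November 1, 2005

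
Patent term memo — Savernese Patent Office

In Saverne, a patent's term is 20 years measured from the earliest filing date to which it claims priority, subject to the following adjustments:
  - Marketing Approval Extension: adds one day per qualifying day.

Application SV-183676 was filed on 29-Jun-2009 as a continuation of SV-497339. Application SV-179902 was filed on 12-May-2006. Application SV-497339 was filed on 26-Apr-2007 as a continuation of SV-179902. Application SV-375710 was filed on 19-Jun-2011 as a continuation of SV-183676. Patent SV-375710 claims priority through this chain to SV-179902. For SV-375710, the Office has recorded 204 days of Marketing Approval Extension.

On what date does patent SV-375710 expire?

Earliest priority filing: 12 May 2006.
Base term: 12 May 2006 + 20 years → 12 May 2026.
Marketing Approval Extension: +204 days → 2 December 2026.

December 2, 2026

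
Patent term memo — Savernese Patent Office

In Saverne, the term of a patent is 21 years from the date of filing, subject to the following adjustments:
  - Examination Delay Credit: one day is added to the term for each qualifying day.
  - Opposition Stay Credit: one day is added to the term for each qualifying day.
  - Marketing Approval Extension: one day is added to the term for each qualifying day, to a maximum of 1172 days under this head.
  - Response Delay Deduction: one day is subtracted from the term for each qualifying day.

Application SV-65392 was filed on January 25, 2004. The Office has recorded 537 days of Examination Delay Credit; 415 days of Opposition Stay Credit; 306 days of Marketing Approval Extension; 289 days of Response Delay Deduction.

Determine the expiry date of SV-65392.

Base term: filing date + 21 years → 25 January 2025.
Examination Delay Credit: +537 days → 16 July 2026.
Opposition Stay Credit: +415 days → 4 September 2027.
Marketing Approval Extension: 306 days (within the 1172-day cap) → +306 days → 6 July 2028.
Response Delay Deduction: −289 days → 21 September 2027.

September 21, 2027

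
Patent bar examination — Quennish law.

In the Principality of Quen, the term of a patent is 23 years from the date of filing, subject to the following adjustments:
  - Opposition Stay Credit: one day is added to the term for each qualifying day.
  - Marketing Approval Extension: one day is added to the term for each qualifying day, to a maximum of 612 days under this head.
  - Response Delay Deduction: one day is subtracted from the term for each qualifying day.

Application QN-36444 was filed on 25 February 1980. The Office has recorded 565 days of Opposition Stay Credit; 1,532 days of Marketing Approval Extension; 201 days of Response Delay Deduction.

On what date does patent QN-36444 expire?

Base term: filing date + 23 years → 25 February 2003.
Opposition Stay Credit: +565 days → 12 September 2004.
Marketing Approval Extension: 1532 days claimed exceeds the 612-day cap, so +612 days → 17 May 2006.
Response Delay Deduction: −201 days → 28 October 2005.

October 28, 2005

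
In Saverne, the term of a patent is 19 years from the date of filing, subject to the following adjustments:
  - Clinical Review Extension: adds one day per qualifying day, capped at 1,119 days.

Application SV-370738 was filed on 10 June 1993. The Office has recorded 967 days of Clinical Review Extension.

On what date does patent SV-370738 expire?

Base term: filing date + 19 years → 10 June 2012.
Clinical Review Extension: 967 days (within the 1119-day cap) → +967 days → 2 February 2015.

2015-02-02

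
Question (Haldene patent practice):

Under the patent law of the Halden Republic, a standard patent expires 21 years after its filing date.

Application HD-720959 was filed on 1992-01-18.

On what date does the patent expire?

January 18, 2013

Filing date + 21 years → 18 January 2013.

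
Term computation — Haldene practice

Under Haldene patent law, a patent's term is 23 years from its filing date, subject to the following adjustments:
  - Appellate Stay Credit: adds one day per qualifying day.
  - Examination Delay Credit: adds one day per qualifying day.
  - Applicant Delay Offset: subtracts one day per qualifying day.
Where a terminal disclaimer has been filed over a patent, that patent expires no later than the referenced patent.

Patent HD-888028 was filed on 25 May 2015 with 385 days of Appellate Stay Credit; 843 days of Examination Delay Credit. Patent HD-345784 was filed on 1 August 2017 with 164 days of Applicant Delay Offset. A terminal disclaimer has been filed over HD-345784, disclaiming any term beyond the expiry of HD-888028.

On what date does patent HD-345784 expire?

Natural term of HD-345784:
  Base: filing + 23 years → 1 August 2040.
  Applicant Delay Offset: −164 days → 19 February 2040.
Expiry of referenced patent HD-888028:
  Base: filing + 23 years → 25 May 2038.
  Appellate Stay Credit: +385 days → 14 June 2039.
  Examination Delay Credit: +843 days → 4 October 2041.
Terminal disclaimer: HD-345784 expires on the earlier of 19 February 2040 and 4 October 2041.

2040-02-19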